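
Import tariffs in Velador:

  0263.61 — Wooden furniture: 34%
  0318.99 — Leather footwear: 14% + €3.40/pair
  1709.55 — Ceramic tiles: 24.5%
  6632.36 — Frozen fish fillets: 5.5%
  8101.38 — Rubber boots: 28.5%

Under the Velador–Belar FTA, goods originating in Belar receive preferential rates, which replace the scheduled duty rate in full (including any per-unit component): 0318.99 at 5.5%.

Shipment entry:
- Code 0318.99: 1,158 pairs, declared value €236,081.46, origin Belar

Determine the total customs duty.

€12,984.48

Line 1 (0318.99, Belar, 1,158 pairs, €236,081.46):
Base rate for 0318.99 is 14% + €3.40/pair.
Origin Belar qualifies under the Velador–Belar agreement and 0318.99 is covered: preferential rate 5.5% applies instead.
Duty = €236,081.46 × 5.5% = €12,984.48.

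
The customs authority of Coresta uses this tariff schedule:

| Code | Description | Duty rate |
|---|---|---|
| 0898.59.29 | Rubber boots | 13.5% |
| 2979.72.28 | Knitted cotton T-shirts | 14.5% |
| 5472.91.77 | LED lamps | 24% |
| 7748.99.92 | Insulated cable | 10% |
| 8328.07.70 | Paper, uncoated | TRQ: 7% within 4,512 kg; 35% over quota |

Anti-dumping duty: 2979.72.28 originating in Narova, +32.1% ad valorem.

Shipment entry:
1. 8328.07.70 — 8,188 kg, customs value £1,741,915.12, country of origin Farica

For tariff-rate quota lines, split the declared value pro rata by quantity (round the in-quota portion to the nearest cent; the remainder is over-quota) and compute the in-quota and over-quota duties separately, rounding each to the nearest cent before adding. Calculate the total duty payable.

£340,903.08

Line 1 (8328.07.70, Farica, 8,188 kg, £1,741,915.12):
Code 8328.07.70 is under a tariff-rate quota (threshold 4,512 kg). In-quota: 4,512 kg at 7%; over-quota: 3,676 kg at 35%.
Pro-rata value split: in-quota = £1,741,915.12 × 4,512/8,188 = £959,882.88; over-quota = £1,741,915.12 − £959,882.88 = £782,032.24.
In-quota duty = £959,882.88 × 7% = £67,191.80. Over-quota duty = £782,032.24 × 35% = £273,711.28.
Line duty = £67,191.80 + £273,711.28 = £340,903.08.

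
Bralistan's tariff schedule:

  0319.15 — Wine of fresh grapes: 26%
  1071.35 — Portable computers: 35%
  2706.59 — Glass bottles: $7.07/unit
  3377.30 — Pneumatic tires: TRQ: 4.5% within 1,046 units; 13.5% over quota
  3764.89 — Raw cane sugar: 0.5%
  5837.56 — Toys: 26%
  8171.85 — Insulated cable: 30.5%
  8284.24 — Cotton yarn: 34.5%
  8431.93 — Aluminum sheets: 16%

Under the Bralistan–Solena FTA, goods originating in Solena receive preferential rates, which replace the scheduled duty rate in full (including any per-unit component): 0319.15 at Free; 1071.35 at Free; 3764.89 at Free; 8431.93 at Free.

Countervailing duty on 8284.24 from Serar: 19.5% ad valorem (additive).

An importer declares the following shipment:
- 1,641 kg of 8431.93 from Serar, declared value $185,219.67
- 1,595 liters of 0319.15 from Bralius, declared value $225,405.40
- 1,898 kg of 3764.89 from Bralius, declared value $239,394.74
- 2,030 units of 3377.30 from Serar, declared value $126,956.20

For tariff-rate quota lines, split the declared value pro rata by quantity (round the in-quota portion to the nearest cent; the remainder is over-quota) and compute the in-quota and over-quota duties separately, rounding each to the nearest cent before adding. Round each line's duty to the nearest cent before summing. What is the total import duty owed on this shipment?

Line 1 (8431.93, Serar, 1,641 kg, $185,219.67):
Base rate for 8431.93 is 16%.
8431.93 has an FTA preferential rate, but origin Serar is not Solena; base rate stands.
Duty = $185,219.67 × 16% = $29,635.15.
Line 2 (0319.15, Bralius, 1,595 liters, $225,405.40):
Base rate for 0319.15 is 26%.
0319.15 has an FTA preferential rate, but origin Bralius is not Solena; base rate stands.
Duty = $225,405.40 × 26% = $58,605.40.
Line 3 (3764.89, Bralius, 1,898 kg, $239,394.74):
Base rate for 3764.89 is 0.5%.
3764.89 has an FTA preferential rate, but origin Bralius is not Solena; base rate stands.
Duty = $239,394.74 × 0.5% = $1,196.97.
Line 4 (3377.30, Serar, 2,030 units, $126,956.20):
Code 3377.30 is under a tariff-rate quota (threshold 1,046 units). In-quota: 1,046 units at 4.5%; over-quota: 984 units at 13.5%.
Pro-rata value split: in-quota = $126,956.20 × 1,046/2,030 = $65,416.84; over-quota = $126,956.20 − $65,416.84 = $61,539.36.
In-quota duty = $65,416.84 × 4.5% = $2,943.76. Over-quota duty = $61,539.36 × 13.5% = $8,307.81.
Line duty = $2,943.76 + $8,307.81 = $11,251.57.
Total = $29,635.15 + $58,605.40 + $1,196.97 + $11,251.57 = $100,689.09.

$100,689.09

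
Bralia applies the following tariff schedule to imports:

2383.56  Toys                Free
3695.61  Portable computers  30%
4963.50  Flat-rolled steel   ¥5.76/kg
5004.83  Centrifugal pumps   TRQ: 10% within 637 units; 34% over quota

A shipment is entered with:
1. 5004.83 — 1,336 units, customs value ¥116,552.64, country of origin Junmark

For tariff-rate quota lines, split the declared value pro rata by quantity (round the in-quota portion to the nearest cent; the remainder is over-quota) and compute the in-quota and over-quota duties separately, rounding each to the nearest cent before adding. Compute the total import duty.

¥26,290.65

Line 1 (5004.83, Junmark, 1,336 units, ¥116,552.64):
Code 5004.83 is under a tariff-rate quota (threshold 637 units). In-quota: 637 units at 10%; over-quota: 699 units at 34%.
Pro-rata value split: in-quota = ¥116,552.64 × 637/1,336 = ¥55,571.88; over-quota = ¥116,552.64 − ¥55,571.88 = ¥60,980.76.
In-quota duty = ¥55,571.88 × 10% = ¥5,557.19. Over-quota duty = ¥60,980.76 × 34% = ¥20,733.46.
Line duty = ¥5,557.19 + ¥20,733.46 = ¥26,290.65.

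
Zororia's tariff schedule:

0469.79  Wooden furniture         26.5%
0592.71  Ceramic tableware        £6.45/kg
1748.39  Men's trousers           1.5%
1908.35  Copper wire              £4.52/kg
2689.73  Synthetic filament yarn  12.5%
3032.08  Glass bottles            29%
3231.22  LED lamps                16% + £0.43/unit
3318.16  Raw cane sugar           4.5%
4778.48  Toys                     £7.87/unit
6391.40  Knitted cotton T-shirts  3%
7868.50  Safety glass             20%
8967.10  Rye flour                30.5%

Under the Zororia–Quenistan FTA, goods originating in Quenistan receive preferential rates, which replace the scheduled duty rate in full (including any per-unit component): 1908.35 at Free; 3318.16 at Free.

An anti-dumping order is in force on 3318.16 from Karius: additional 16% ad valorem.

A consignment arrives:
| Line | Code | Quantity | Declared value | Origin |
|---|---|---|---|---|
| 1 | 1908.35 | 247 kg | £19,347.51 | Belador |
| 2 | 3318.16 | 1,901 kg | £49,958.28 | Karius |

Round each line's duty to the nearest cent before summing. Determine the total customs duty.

£11,357.89

Line 1 (1908.35, Belador, 247 kg, £19,347.51):
Base rate for 1908.35 is £4.52/kg.
1908.35 has an FTA preferential rate, but origin Belador is not Quenistan; base rate stands.
Duty = 247 × £4.52 = £1,116.44.
Line 2 (3318.16, Karius, 1,901 kg, £49,958.28):
Base rate for 3318.16 is 4.5%.
3318.16 has an FTA preferential rate, but origin Karius is not Quenistan; base rate stands.
Additional duty on 3318.16 from Karius: +16%. Applied ad valorem rate: 4.5% + 16% = 20.5%.
Duty = £49,958.28 × 20.5% = £10,241.45.
Total = £1,116.44 + £10,241.45 = £11,357.89.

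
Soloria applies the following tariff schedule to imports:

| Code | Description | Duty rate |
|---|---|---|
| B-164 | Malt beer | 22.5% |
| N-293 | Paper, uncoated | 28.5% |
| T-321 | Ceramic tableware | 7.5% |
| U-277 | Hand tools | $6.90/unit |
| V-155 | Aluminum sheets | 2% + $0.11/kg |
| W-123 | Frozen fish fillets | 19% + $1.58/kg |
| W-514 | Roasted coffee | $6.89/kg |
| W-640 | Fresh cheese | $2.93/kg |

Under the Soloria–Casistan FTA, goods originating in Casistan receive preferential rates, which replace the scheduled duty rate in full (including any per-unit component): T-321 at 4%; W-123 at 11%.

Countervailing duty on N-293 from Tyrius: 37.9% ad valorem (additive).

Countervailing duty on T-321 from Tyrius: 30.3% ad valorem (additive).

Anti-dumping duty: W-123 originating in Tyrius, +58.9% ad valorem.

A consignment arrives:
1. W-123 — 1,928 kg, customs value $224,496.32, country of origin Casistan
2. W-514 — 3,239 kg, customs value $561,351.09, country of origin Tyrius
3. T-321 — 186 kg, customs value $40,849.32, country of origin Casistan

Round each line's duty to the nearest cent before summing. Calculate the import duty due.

$48,645.28

Line 1 (W-123, Casistan, 1,928 kg, $224,496.32):
Base rate for W-123 is 19% + $1.58/kg.
Origin Casistan qualifies under the Soloria–Casistan agreement and W-123 is covered: preferential rate 11% applies instead.
The additional-duty order on W-123 targets Tyrius, not Casistan; it does not apply.
Duty = $224,496.32 × 11% = $24,694.60.
Line 2 (W-514, Tyrius, 3,239 kg, $561,351.09):
Base rate for W-514 is $6.89/kg.
Duty = 3,239 × $6.89 = $22,316.71.
Line 3 (T-321, Casistan, 186 kg, $40,849.32):
Base rate for T-321 is 7.5%.
Origin Casistan qualifies under the Soloria–Casistan agreement and T-321 is covered: preferential rate 4% applies instead.
The additional-duty order on T-321 targets Tyrius, not Casistan; it does not apply.
Duty = $40,849.32 × 4% = $1,633.97.
Total = $24,694.60 + $22,316.71 + $1,633.97 = $48,645.28.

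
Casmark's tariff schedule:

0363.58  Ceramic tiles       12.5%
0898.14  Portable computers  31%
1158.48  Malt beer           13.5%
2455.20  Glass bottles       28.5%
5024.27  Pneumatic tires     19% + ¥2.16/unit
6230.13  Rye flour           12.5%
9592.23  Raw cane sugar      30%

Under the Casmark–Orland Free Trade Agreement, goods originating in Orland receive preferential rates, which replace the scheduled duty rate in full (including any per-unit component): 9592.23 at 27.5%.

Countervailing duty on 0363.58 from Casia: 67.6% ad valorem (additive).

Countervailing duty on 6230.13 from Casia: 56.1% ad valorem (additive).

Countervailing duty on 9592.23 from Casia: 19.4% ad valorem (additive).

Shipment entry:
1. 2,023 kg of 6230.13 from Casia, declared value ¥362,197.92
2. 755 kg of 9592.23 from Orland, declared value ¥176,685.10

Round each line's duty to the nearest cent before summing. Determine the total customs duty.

Line 1 (6230.13, Casia, 2,023 kg, ¥362,197.92):
Base rate for 6230.13 is 12.5%.
Additional duty on 6230.13 from Casia: +56.1%. Applied ad valorem rate: 12.5% + 56.1% = 68.6%.
Duty = ¥362,197.92 × 68.6% = ¥248,467.77.
Line 2 (9592.23, Orland, 755 kg, ¥176,685.10):
Base rate for 9592.23 is 30%.
Origin Orland qualifies under the Casmark–Orland agreement and 9592.23 is covered: preferential rate 27.5% applies instead.
The additional-duty order on 9592.23 targets Casia, not Orland; it does not apply.
Duty = ¥176,685.10 × 27.5% = ¥48,588.40.
Total = ¥248,467.77 + ¥48,588.40 = ¥297,056.17.

¥297,056.17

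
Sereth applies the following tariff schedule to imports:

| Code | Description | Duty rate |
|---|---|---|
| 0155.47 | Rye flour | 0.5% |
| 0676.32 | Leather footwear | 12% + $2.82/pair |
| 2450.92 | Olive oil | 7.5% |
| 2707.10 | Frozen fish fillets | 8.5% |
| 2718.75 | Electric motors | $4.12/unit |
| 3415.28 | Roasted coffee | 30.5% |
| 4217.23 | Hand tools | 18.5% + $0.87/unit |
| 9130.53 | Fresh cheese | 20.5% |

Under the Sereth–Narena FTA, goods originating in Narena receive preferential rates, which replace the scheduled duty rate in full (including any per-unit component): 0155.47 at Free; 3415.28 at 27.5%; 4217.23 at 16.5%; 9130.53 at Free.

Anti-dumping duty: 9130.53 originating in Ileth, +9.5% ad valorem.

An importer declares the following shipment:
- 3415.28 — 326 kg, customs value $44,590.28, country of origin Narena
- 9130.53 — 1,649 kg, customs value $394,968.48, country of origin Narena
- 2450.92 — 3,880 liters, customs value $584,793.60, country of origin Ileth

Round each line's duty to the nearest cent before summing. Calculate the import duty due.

$56,121.85

Line 1 (3415.28, Narena, 326 kg, $44,590.28):
Base rate for 3415.28 is 30.5%.
Origin Narena qualifies under the Sereth–Narena agreement and 3415.28 is covered: preferential rate 27.5% applies instead.
Duty = $44,590.28 × 27.5% = $12,262.33.
Line 2 (9130.53, Narena, 1,649 kg, $394,968.48):
Base rate for 9130.53 is 20.5%.
Origin Narena qualifies under the Sereth–Narena agreement and 9130.53 is covered: preferential rate Free applies instead.
The additional-duty order on 9130.53 targets Ileth, not Narena; it does not apply.
Duty = $394,968.48 × 0% = $0.00.
Line 3 (2450.92, Ileth, 3,880 liters, $584,793.60):
Base rate for 2450.92 is 7.5%.
Duty = $584,793.60 × 7.5% = $43,859.52.
Total = $12,262.33 + $0.00 + $43,859.52 = $56,121.85.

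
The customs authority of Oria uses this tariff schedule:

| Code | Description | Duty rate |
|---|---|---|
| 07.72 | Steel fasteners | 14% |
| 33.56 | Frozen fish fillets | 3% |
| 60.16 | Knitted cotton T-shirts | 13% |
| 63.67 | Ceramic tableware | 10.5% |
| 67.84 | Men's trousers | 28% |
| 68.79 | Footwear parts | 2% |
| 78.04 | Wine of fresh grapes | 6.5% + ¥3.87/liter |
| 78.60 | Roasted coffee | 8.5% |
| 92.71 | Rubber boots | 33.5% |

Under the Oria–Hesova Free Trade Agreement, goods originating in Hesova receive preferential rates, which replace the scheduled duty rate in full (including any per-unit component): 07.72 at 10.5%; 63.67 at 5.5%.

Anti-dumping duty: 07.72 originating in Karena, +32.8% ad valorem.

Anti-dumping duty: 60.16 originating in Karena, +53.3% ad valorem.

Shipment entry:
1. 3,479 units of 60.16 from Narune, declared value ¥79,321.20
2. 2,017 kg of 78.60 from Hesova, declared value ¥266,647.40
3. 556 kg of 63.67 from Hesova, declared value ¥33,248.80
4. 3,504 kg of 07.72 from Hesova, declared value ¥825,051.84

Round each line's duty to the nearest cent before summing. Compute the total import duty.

Line 1 (60.16, Narune, 3,479 units, ¥79,321.20):
Base rate for 60.16 is 13%.
The additional-duty order on 60.16 targets Karena, not Narune; it does not apply.
Duty = ¥79,321.20 × 13% = ¥10,311.76.
Line 2 (78.60, Hesova, 2,017 kg, ¥266,647.40):
Base rate for 78.60 is 8.5%.
Origin Hesova is the FTA partner but 78.60 is not on the preference list; base rate stands.
Duty = ¥266,647.40 × 8.5% = ¥22,665.03.
Line 3 (63.67, Hesova, 556 kg, ¥33,248.80):
Base rate for 63.67 is 10.5%.
Origin Hesova qualifies under the Oria–Hesova agreement and 63.67 is covered: preferential rate 5.5% applies instead.
Duty = ¥33,248.80 × 5.5% = ¥1,828.68.
Line 4 (07.72, Hesova, 3,504 kg, ¥825,051.84):
Base rate for 07.72 is 14%.
Origin Hesova qualifies under the Oria–Hesova agreement and 07.72 is covered: preferential rate 10.5% applies instead.
The additional-duty order on 07.72 targets Karena, not Hesova; it does not apply.
Duty = ¥825,051.84 × 10.5% = ¥86,630.44.
Total = ¥10,311.76 + ¥22,665.03 + ¥1,828.68 + ¥86,630.44 = ¥121,435.91.

¥121,435.91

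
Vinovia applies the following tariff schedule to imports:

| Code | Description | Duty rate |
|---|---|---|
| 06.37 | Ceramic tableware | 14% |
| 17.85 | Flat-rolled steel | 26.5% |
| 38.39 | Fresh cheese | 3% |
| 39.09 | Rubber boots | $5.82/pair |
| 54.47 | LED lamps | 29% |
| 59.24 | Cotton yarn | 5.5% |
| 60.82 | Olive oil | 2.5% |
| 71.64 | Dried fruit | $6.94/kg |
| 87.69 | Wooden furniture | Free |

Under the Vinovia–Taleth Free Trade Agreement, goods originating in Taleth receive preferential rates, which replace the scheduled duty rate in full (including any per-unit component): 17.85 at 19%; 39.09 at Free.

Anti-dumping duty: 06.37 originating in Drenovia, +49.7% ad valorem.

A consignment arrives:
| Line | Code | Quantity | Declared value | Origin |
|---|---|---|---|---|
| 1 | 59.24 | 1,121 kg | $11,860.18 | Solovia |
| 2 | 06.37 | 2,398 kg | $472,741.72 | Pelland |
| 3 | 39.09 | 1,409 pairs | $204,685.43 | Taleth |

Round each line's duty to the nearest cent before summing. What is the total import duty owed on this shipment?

$66,836.15

Line 1 (59.24, Solovia, 1,121 kg, $11,860.18):
Base rate for 59.24 is 5.5%.
Duty = $11,860.18 × 5.5% = $652.31.
Line 2 (06.37, Pelland, 2,398 kg, $472,741.72):
Base rate for 06.37 is 14%.
The additional-duty order on 06.37 targets Drenovia, not Pelland; it does not apply.
Duty = $472,741.72 × 14% = $66,183.84.
Line 3 (39.09, Taleth, 1,409 pairs, $204,685.43):
Base rate for 39.09 is $5.82/pair.
Origin Taleth qualifies under the Vinovia–Taleth agreement and 39.09 is covered: preferential rate Free applies instead.
Duty = $204,685.43 × 0% = $0.00.
Total = $652.31 + $66,183.84 + $0.00 = $66,836.15.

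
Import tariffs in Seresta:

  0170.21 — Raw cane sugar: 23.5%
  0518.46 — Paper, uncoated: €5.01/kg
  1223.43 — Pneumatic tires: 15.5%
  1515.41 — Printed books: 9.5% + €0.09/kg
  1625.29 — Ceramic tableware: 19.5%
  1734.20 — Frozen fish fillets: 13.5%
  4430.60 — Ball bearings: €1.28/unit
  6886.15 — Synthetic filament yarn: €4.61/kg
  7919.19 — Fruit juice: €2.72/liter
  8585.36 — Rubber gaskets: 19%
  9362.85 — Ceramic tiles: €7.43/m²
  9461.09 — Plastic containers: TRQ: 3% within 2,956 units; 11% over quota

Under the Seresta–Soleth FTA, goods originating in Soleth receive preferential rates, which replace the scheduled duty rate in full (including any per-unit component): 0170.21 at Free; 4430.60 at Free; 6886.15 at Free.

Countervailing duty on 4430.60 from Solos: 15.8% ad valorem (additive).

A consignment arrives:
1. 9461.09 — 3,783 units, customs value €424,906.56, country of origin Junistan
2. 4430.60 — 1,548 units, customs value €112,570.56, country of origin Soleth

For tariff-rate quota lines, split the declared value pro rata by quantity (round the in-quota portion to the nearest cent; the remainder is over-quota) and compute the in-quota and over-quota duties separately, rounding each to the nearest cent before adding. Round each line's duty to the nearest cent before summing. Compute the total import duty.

€20,178.29

Line 1 (9461.09, Junistan, 3,783 units, €424,906.56):
Code 9461.09 is under a tariff-rate quota (threshold 2,956 units). In-quota: 2,956 units at 3%; over-quota: 827 units at 11%.
Pro-rata value split: in-quota = €424,906.56 × 2,956/3,783 = €332,017.92; over-quota = €424,906.56 − €332,017.92 = €92,888.64.
In-quota duty = €332,017.92 × 3% = €9,960.54. Over-quota duty = €92,888.64 × 11% = €10,217.75.
Line duty = €9,960.54 + €10,217.75 = €20,178.29.
Line 2 (4430.60, Soleth, 1,548 units, €112,570.56):
Base rate for 4430.60 is €1.28/unit.
Origin Soleth qualifies under the Seresta–Soleth agreement and 4430.60 is covered: preferential rate Free applies instead.
The additional-duty order on 4430.60 targets Solos, not Soleth; it does not apply.
Duty = €112,570.56 × 0% = €0.00.
Total = €20,178.29 + €0.00 = €20,178.29.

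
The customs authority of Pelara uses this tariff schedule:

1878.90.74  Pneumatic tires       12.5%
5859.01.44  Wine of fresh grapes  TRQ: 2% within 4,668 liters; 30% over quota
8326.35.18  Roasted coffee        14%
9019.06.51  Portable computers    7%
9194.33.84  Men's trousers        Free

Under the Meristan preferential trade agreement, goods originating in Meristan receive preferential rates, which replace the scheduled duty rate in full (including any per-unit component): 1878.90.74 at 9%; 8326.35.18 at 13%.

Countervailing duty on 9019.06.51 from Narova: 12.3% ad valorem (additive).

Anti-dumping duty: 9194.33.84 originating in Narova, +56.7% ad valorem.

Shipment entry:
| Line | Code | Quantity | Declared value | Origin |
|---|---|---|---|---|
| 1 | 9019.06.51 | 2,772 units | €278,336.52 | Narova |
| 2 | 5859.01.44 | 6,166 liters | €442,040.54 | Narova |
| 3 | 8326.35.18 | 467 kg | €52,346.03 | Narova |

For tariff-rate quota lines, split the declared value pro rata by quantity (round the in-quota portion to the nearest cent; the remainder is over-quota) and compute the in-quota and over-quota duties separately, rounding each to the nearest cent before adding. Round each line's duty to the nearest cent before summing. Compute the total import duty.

Line 1 (9019.06.51, Narova, 2,772 units, €278,336.52):
Base rate for 9019.06.51 is 7%.
Additional duty on 9019.06.51 from Narova: +12.3%. Applied ad valorem rate: 7% + 12.3% = 19.3%.
Duty = €278,336.52 × 19.3% = €53,718.95.
Line 2 (5859.01.44, Narova, 6,166 liters, €442,040.54):
Code 5859.01.44 is under a tariff-rate quota (threshold 4,668 liters). In-quota: 4,668 liters at 2%; over-quota: 1,498 liters at 30%.
Pro-rata value split: in-quota = €442,040.54 × 4,668/6,166 = €334,648.92; over-quota = €442,040.54 − €334,648.92 = €107,391.62.
In-quota duty = €334,648.92 × 2% = €6,692.98. Over-quota duty = €107,391.62 × 30% = €32,217.49.
Line duty = €6,692.98 + €32,217.49 = €38,910.47.
Line 3 (8326.35.18, Narova, 467 kg, €52,346.03):
Base rate for 8326.35.18 is 14%.
8326.35.18 has an FTA preferential rate, but origin Narova is not Meristan; base rate stands.
Duty = €52,346.03 × 14% = €7,328.44.
Total = €53,718.95 + €38,910.47 + €7,328.44 = €99,957.86.

€99,957.86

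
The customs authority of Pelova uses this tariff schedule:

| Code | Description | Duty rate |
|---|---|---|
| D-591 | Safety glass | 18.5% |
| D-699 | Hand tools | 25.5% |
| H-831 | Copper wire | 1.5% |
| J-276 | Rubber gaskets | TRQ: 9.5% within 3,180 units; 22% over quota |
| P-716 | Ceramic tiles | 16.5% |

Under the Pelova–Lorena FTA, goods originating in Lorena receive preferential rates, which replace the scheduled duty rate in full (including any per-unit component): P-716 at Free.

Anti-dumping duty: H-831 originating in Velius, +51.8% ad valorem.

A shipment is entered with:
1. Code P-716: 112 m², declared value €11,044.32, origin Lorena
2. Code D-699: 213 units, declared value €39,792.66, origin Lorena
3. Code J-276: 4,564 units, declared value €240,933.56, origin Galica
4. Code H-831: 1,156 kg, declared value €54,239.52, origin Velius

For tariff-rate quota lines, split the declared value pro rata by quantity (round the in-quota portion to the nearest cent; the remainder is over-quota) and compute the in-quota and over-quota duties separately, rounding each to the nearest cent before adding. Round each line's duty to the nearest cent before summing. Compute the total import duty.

Line 1 (P-716, Lorena, 112 m², €11,044.32):
Base rate for P-716 is 16.5%.
Origin Lorena qualifies under the Pelova–Lorena agreement and P-716 is covered: preferential rate Free applies instead.
Duty = €11,044.32 × 0% = €0.00.
Line 2 (D-699, Lorena, 213 units, €39,792.66):
Base rate for D-699 is 25.5%.
Origin Lorena is the FTA partner but D-699 is not on the preference list; base rate stands.
Duty = €39,792.66 × 25.5% = €10,147.13.
Line 3 (J-276, Galica, 4,564 units, €240,933.56):
Code J-276 is under a tariff-rate quota (threshold 3,180 units). In-quota: 3,180 units at 9.5%; over-quota: 1,384 units at 22%.
Pro-rata value split: in-quota = €240,933.56 × 3,180/4,564 = €167,872.20; over-quota = €240,933.56 − €167,872.20 = €73,061.36.
In-quota duty = €167,872.20 × 9.5% = €15,947.86. Over-quota duty = €73,061.36 × 22% = €16,073.50.
Line duty = €15,947.86 + €16,073.50 = €32,021.36.
Line 4 (H-831, Velius, 1,156 kg, €54,239.52):
Base rate for H-831 is 1.5%.
Additional duty on H-831 from Velius: +51.8%. Applied ad valorem rate: 1.5% + 51.8% = 53.3%.
Duty = €54,239.52 × 53.3% = €28,909.66.
Total = €0.00 + €10,147.13 + €32,021.36 + €28,909.66 = €71,078.15.

€71,078.15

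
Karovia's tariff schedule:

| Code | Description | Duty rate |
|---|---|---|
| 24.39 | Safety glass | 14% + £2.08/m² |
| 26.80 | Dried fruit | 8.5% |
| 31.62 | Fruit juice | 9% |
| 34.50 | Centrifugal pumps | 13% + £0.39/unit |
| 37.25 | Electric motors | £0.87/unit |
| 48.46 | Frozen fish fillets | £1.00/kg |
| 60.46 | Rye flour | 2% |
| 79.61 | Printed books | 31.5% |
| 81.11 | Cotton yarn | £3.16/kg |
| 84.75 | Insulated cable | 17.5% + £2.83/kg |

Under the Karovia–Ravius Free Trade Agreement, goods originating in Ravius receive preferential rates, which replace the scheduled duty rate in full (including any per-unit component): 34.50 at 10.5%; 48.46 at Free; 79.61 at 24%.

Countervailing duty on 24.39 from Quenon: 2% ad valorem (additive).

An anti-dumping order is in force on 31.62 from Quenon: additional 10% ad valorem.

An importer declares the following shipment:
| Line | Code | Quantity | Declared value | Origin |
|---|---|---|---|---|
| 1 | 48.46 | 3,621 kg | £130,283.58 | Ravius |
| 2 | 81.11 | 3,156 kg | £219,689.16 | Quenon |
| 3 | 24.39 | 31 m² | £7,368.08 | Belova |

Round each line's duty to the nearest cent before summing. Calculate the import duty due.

£11,068.97

Line 1 (48.46, Ravius, 3,621 kg, £130,283.58):
Base rate for 48.46 is £1.00/kg.
Origin Ravius qualifies under the Karovia–Ravius agreement and 48.46 is covered: preferential rate Free applies instead.
Duty = £130,283.58 × 0% = £0.00.
Line 2 (81.11, Quenon, 3,156 kg, £219,689.16):
Base rate for 81.11 is £3.16/kg.
Duty = 3,156 × £3.16 = £9,972.96.
Line 3 (24.39, Belova, 31 m², £7,368.08):
Base rate for 24.39 is 14% + £2.08/m².
The additional-duty order on 24.39 targets Quenon, not Belova; it does not apply.
Duty = £7,368.08 × 14% + 31 × £2.08 = £1,096.01.
Total = £0.00 + £9,972.96 + £1,096.01 = £11,068.97.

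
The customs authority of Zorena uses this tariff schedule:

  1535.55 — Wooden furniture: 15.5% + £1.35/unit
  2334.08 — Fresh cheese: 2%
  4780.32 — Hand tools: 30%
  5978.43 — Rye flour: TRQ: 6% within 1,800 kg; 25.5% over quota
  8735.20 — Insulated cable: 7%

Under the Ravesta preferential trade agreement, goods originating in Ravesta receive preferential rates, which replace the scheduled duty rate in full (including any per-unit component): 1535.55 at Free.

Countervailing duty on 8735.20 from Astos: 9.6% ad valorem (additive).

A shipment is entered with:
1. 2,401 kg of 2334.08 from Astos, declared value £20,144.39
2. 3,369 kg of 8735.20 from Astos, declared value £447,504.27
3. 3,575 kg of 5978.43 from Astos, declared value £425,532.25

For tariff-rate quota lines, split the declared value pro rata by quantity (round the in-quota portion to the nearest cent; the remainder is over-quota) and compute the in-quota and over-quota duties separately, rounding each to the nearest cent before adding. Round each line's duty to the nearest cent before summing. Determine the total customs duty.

£141,419.79

Line 1 (2334.08, Astos, 2,401 kg, £20,144.39):
Base rate for 2334.08 is 2%.
Duty = £20,144.39 × 2% = £402.89.
Line 2 (8735.20, Astos, 3,369 kg, £447,504.27):
Base rate for 8735.20 is 7%.
Additional duty on 8735.20 from Astos: +9.6%. Applied ad valorem rate: 7% + 9.6% = 16.6%.
Duty = £447,504.27 × 16.6% = £74,285.71.
Line 3 (5978.43, Astos, 3,575 kg, £425,532.25):
Code 5978.43 is under a tariff-rate quota (threshold 1,800 kg). In-quota: 1,800 kg at 6%; over-quota: 1,775 kg at 25.5%.
Pro-rata value split: in-quota = £425,532.25 × 1,800/3,575 = £214,254.00; over-quota = £425,532.25 − £214,254.00 = £211,278.25.
In-quota duty = £214,254.00 × 6% = £12,855.24. Over-quota duty = £211,278.25 × 25.5% = £53,875.95.
Line duty = £12,855.24 + £53,875.95 = £66,731.19.
Total = £402.89 + £74,285.71 + £66,731.19 = £141,419.79.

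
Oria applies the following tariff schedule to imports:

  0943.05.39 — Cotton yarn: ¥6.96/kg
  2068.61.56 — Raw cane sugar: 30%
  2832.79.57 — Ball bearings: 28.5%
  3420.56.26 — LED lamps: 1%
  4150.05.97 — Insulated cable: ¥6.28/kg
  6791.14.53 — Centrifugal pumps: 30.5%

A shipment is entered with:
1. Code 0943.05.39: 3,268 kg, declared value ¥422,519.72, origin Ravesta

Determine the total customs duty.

¥22,745.28

Line 1 (0943.05.39, Ravesta, 3,268 kg, ¥422,519.72):
Base rate for 0943.05.39 is ¥6.96/kg.
Duty = 3,268 × ¥6.96 = ¥22,745.28.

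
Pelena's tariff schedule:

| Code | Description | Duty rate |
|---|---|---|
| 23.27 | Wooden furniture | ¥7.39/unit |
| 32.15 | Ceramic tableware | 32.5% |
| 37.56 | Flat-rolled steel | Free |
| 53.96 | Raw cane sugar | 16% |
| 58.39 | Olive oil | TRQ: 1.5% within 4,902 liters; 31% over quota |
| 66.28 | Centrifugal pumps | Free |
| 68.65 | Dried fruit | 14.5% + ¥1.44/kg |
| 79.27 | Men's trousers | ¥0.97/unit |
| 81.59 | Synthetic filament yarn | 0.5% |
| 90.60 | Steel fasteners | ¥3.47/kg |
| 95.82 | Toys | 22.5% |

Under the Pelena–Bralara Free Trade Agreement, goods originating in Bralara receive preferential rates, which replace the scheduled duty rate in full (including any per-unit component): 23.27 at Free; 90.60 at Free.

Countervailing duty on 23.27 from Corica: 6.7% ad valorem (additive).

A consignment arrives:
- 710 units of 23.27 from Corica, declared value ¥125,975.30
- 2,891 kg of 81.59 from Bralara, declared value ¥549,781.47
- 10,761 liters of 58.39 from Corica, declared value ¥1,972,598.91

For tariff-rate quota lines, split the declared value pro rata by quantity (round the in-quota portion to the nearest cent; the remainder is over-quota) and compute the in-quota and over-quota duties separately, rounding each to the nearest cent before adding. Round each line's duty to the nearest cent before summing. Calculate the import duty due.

Line 1 (23.27, Corica, 710 units, ¥125,975.30):
Base rate for 23.27 is ¥7.39/unit.
23.27 has an FTA preferential rate, but origin Corica is not Bralara; base rate stands.
Additional duty on 23.27 from Corica: +6.7% ad valorem. Applied ad valorem rate = 6.7%.
Duty = ¥125,975.30 × 6.7% + 710 × ¥7.39 = ¥13,687.25.
Line 2 (81.59, Bralara, 2,891 kg, ¥549,781.47):
Base rate for 81.59 is 0.5%.
Origin Bralara is the FTA partner but 81.59 is not on the preference list; base rate stands.
Duty = ¥549,781.47 × 0.5% = ¥2,748.91.
Line 3 (58.39, Corica, 10,761 liters, ¥1,972,598.91):
Code 58.39 is under a tariff-rate quota (threshold 4,902 liters). In-quota: 4,902 liters at 1.5%; over-quota: 5,859 liters at 31%.
Pro-rata value split: in-quota = ¥1,972,598.91 × 4,902/10,761 = ¥898,585.62; over-quota = ¥1,972,598.91 − ¥898,585.62 = ¥1,074,013.29.
In-quota duty = ¥898,585.62 × 1.5% = ¥13,478.78. Over-quota duty = ¥1,074,013.29 × 31% = ¥332,944.12.
Line duty = ¥13,478.78 + ¥332,944.12 = ¥346,422.90.
Total = ¥13,687.25 + ¥2,748.91 + ¥346,422.90 = ¥362,859.06.

¥362,859.06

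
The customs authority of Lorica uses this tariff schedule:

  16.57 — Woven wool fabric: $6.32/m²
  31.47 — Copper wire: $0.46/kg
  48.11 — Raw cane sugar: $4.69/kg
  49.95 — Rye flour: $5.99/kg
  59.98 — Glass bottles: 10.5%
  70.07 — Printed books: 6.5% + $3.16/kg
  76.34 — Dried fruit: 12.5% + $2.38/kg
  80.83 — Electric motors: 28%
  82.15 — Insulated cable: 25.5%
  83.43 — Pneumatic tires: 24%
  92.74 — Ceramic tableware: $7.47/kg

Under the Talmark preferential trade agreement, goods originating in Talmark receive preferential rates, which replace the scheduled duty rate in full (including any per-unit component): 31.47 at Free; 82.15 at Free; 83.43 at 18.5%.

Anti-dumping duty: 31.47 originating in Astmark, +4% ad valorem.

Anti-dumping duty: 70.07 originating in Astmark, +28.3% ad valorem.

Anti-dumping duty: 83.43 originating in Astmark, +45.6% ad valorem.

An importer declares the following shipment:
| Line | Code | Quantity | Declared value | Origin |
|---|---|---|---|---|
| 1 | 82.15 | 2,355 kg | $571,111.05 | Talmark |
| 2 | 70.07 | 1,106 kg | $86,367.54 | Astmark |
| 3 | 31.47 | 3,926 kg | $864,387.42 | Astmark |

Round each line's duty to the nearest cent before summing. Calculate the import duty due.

Line 1 (82.15, Talmark, 2,355 kg, $571,111.05):
Base rate for 82.15 is 25.5%.
Origin Talmark qualifies under the Lorica–Talmark agreement and 82.15 is covered: preferential rate Free applies instead.
Duty = $571,111.05 × 0% = $0.00.
Line 2 (70.07, Astmark, 1,106 kg, $86,367.54):
Base rate for 70.07 is 6.5% + $3.16/kg.
Additional duty on 70.07 from Astmark: +28.3%. Applied ad valorem rate: 6.5% + 28.3% = 34.8%.
Duty = $86,367.54 × 34.8% + 1,106 × $3.16 = $33,550.86.
Line 3 (31.47, Astmark, 3,926 kg, $864,387.42):
Base rate for 31.47 is $0.46/kg.
31.47 has an FTA preferential rate, but origin Astmark is not Talmark; base rate stands.
Additional duty on 31.47 from Astmark: +4% ad valorem. Applied ad valorem rate = 4%.
Duty = $864,387.42 × 4% + 3,926 × $0.46 = $36,381.46.
Total = $0.00 + $33,550.86 + $36,381.46 = $69,932.32.

$69,932.32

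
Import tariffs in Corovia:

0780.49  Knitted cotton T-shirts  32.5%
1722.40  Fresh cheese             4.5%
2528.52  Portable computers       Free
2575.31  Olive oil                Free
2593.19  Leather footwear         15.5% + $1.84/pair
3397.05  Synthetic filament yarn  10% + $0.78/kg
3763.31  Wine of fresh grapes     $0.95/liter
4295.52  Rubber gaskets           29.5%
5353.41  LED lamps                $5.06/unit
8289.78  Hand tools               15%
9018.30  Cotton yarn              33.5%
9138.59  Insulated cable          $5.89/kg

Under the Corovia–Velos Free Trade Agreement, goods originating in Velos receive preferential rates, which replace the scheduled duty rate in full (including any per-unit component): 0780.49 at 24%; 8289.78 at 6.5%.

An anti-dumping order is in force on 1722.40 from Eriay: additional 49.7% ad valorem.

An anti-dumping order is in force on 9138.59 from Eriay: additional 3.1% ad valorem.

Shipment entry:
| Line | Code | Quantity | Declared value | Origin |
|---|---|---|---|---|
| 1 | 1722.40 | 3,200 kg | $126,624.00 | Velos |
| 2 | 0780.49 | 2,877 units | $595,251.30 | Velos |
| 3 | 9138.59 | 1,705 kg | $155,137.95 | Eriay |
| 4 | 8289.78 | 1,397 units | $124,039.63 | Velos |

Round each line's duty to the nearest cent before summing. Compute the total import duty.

$171,472.70

Line 1 (1722.40, Velos, 3,200 kg, $126,624.00):
Base rate for 1722.40 is 4.5%.
Origin Velos is the FTA partner but 1722.40 is not on the preference list; base rate stands.
The additional-duty order on 1722.40 targets Eriay, not Velos; it does not apply.
Duty = $126,624.00 × 4.5% = $5,698.08.
Line 2 (0780.49, Velos, 2,877 units, $595,251.30):
Base rate for 0780.49 is 32.5%.
Origin Velos qualifies under the Corovia–Velos agreement and 0780.49 is covered: preferential rate 24% applies instead.
Duty = $595,251.30 × 24% = $142,860.31.
Line 3 (9138.59, Eriay, 1,705 kg, $155,137.95):
Base rate for 9138.59 is $5.89/kg.
Additional duty on 9138.59 from Eriay: +3.1% ad valorem. Applied ad valorem rate = 3.1%.
Duty = $155,137.95 × 3.1% + 1,705 × $5.89 = $14,851.73.
Line 4 (8289.78, Velos, 1,397 units, $124,039.63):
Base rate for 8289.78 is 15%.
Origin Velos qualifies under the Corovia–Velos agreement and 8289.78 is covered: preferential rate 6.5% applies instead.
Duty = $124,039.63 × 6.5% = $8,062.58.
Total = $5,698.08 + $142,860.31 + $14,851.73 + $8,062.58 = $171,472.70.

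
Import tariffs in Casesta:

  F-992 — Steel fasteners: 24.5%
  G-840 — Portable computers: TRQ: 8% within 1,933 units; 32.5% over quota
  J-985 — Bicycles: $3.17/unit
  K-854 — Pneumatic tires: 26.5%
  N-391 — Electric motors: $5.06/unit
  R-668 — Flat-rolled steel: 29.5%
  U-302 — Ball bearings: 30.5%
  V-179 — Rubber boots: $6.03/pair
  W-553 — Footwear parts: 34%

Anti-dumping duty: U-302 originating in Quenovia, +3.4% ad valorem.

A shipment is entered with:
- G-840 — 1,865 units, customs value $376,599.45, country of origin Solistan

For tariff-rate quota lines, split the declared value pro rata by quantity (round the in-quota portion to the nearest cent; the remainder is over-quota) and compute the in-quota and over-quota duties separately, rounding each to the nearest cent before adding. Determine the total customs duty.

$30,127.96

Line 1 (G-840, Solistan, 1,865 units, $376,599.45):
Code G-840 is under a tariff-rate quota (threshold 1,933 units). Quantity 1,865 units is within the quota, so the in-quota rate 8% applies to the full value.
Duty = $376,599.45 × 8% = $30,127.96.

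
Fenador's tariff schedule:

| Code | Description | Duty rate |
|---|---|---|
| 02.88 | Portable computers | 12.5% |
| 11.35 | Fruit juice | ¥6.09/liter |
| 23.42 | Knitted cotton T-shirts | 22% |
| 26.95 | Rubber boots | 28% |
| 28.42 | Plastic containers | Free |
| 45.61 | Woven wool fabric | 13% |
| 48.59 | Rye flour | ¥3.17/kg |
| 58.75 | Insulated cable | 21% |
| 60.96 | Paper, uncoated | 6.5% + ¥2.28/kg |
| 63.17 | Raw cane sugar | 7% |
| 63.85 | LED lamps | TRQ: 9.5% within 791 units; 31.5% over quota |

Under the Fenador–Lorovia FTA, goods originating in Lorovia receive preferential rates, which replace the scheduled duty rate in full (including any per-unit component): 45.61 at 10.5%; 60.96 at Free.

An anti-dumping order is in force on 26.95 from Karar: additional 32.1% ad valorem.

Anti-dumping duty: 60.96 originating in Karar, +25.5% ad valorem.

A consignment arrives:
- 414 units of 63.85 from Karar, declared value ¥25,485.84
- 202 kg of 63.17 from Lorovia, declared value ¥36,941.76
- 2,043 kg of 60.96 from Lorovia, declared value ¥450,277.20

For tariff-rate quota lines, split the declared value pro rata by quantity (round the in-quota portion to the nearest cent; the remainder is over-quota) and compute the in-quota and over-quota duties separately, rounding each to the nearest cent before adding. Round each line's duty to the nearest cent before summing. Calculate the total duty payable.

¥5,007.07

Line 1 (63.85, Karar, 414 units, ¥25,485.84):
Code 63.85 is under a tariff-rate quota (threshold 791 units). Quantity 414 units is within the quota, so the in-quota rate 9.5% applies to the full value.
Duty = ¥25,485.84 × 9.5% = ¥2,421.15.
Line 2 (63.17, Lorovia, 202 kg, ¥36,941.76):
Base rate for 63.17 is 7%.
Origin Lorovia is the FTA partner but 63.17 is not on the preference list; base rate stands.
Duty = ¥36,941.76 × 7% = ¥2,585.92.
Line 3 (60.96, Lorovia, 2,043 kg, ¥450,277.20):
Base rate for 60.96 is 6.5% + ¥2.28/kg.
Origin Lorovia qualifies under the Fenador–Lorovia agreement and 60.96 is covered: preferential rate Free applies instead.
The additional-duty order on 60.96 targets Karar, not Lorovia; it does not apply.
Duty = ¥450,277.20 × 0% = ¥0.00.
Total = ¥2,421.15 + ¥2,585.92 + ¥0.00 = ¥5,007.07.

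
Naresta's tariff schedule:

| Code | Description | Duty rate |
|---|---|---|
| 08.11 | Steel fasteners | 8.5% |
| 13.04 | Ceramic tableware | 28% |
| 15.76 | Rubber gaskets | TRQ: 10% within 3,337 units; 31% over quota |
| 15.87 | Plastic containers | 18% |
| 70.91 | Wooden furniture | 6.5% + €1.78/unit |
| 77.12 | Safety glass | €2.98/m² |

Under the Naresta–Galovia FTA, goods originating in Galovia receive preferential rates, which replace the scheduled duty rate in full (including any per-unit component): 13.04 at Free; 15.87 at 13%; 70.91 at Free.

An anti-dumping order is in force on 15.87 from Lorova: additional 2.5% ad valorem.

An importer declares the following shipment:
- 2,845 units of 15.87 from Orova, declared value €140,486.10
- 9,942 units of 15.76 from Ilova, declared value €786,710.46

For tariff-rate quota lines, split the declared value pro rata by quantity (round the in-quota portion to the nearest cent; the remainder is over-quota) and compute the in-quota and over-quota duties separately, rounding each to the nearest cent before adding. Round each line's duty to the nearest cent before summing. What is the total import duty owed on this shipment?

Line 1 (15.87, Orova, 2,845 units, €140,486.10):
Base rate for 15.87 is 18%.
15.87 has an FTA preferential rate, but origin Orova is not Galovia; base rate stands.
The additional-duty order on 15.87 targets Lorova, not Orova; it does not apply.
Duty = €140,486.10 × 18% = €25,287.50.
Line 2 (15.76, Ilova, 9,942 units, €786,710.46):
Code 15.76 is under a tariff-rate quota (threshold 3,337 units). In-quota: 3,337 units at 10%; over-quota: 6,605 units at 31%.
Pro-rata value split: in-quota = €786,710.46 × 3,337/9,942 = €264,056.81; over-quota = €786,710.46 − €264,056.81 = €522,653.65.
In-quota duty = €264,056.81 × 10% = €26,405.68. Over-quota duty = €522,653.65 × 31% = €162,022.63.
Line duty = €26,405.68 + €162,022.63 = €188,428.31.
Total = €25,287.50 + €188,428.31 = €213,715.81.

€213,715.81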